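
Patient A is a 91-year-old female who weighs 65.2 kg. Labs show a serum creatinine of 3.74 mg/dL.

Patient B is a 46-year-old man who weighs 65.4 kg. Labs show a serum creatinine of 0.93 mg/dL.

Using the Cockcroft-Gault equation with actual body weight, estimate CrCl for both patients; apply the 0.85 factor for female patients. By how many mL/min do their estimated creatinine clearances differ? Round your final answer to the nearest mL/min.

Patient A: CrCl = (140 − 91) × 65.2 / (72 × 3.74) × 0.85 = 3194.8 / 269.28 × 0.85 ≈ 10.1 mL/min
Patient B: CrCl = (140 − 46) × 65.4 / (72 × 0.93) = 6147.6 / 66.96 ≈ 91.8 mL/min
|10.1 − 91.8| = 81.7 mL/min

82 mL/min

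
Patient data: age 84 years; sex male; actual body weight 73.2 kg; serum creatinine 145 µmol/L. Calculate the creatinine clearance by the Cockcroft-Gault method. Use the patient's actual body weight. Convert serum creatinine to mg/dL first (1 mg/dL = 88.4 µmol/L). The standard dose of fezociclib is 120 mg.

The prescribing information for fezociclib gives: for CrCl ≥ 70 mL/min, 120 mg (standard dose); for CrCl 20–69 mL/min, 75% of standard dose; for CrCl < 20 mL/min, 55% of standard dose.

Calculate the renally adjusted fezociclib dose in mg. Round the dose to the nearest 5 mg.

SCr = 145 / 88.4 = 1.64 mg/dL
CrCl = (140 − 84) × 73.2 / (72 × 1.64) = 4099.2 / 118.08 ≈ 34.7 mL/min
CrCl ≈ 35 mL/min → bracket 20–69 mL/min.
75% of 120 mg = 90 mg

90 mg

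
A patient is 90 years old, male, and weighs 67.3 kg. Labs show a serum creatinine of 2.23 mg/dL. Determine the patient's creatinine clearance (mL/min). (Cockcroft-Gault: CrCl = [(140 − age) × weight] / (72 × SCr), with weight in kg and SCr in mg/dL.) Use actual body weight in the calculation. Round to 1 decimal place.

21.0 mL/min

CrCl = (140 − 90) × 67.3 / (72 × 2.23) = 3365.0 / 160.56 ≈ 21.0 mL/min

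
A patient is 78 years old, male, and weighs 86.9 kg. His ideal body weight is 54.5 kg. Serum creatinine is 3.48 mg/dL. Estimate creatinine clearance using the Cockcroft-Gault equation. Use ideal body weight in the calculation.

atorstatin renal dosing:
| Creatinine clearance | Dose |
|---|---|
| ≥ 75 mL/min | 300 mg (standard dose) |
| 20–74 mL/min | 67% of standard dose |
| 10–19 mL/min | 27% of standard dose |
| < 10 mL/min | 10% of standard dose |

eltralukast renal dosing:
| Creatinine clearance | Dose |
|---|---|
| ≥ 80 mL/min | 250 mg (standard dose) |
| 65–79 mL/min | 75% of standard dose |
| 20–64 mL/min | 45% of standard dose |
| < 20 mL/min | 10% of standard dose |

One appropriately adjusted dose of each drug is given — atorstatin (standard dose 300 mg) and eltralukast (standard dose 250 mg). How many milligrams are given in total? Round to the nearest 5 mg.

105 mg

CrCl = (140 − 78) × 54.5 / (72 × 3.48) = 3379.0 / 250.56 ≈ 13.5 mL/min
CrCl ≈ 13 mL/min.
atorstatin: 10–19 mL/min → 27% of 300 mg = 81 mg.
eltralukast: < 20 mL/min → 10% of 250 mg = 25 mg.
Total = 81 + 25 = 106 mg.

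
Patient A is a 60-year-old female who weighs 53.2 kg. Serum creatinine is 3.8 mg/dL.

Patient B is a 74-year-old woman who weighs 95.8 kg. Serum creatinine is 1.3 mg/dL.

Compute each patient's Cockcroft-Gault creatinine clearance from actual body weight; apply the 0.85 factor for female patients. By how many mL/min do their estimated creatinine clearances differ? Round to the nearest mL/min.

Patient A: CrCl = (140 − 60) × 53.2 / (72 × 3.8) × 0.85 = 4256.0 / 273.60 × 0.85 ≈ 13.2 mL/min
Patient B: CrCl = (140 − 74) × 95.8 / (72 × 1.3) × 0.85 = 6322.8 / 93.60 × 0.85 ≈ 57.4 mL/min
|13.2 − 57.4| = 44.2 mL/min

44 mL/min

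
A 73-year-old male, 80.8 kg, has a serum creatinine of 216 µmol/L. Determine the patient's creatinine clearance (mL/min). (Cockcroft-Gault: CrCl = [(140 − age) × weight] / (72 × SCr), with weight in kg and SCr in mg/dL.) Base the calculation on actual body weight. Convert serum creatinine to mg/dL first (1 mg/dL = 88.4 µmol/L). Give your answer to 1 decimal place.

SCr = 216 / 88.4 = 2.443 mg/dL
CrCl = (140 − 73) × 80.8 / (72 × 2.443) = 5413.6 / 175.90 ≈ 30.8 mL/min

30.8 mL/min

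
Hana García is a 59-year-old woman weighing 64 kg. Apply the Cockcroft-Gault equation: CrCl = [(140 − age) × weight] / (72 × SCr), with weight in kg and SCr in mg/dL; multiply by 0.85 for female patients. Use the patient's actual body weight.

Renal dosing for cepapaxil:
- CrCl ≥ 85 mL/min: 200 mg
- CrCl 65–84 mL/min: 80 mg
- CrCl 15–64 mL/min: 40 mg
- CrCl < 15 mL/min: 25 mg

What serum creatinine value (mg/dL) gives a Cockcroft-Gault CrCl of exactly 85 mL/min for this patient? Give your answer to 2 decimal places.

0.72 mg/dL

Standard dose requires CrCl ≥ 85 mL/min.
Set (140 − 59) × 64 × 0.85 / (72 × SCr) = 85
SCr = (140 − 59) × 64 × 0.85 / (72 × 85) = 0.720 mg/dL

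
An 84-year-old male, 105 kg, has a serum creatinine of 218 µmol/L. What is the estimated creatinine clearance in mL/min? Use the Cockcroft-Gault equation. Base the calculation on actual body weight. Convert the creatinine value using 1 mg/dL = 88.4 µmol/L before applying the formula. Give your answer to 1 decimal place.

33.1 mL/min

SCr = 218 / 88.4 = 2.466 mg/dL
CrCl = (140 − 84) × 105 / (72 × 2.466) = 5880.0 / 177.55 ≈ 33.1 mL/min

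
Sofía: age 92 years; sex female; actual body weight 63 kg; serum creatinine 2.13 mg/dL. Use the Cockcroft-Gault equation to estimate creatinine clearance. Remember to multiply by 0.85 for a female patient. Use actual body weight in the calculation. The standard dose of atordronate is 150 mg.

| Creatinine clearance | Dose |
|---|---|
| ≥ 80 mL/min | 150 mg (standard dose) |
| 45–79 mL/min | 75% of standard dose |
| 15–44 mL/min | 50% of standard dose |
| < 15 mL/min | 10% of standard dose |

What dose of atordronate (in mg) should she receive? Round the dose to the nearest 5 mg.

75 mg

CrCl = (140 − 92) × 63 / (72 × 2.13) × 0.85 = 3024.0 / 153.36 × 0.85 ≈ 16.8 mL/min
CrCl ≈ 17 mL/min → bracket 15–44 mL/min.
50% of 150 mg = 75 mg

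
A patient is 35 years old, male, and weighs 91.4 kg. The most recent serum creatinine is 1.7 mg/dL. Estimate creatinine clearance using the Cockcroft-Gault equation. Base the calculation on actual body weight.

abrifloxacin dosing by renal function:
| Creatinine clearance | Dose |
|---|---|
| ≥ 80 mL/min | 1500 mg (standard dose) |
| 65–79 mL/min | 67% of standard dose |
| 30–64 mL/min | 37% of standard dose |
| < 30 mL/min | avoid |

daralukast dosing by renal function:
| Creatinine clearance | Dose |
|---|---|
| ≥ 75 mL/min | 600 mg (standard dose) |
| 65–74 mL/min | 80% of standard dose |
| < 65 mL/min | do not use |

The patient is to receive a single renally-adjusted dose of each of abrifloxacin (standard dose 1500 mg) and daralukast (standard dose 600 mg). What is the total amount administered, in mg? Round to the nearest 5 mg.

CrCl = (140 − 35) × 91.4 / (72 × 1.7) = 9597.0 / 122.40 ≈ 78.4 mL/min
CrCl ≈ 78 mL/min.
abrifloxacin: 65–79 mL/min → 67% of 1500 mg = 1005 mg.
daralukast: ≥ 75 mL/min → 100% of 600 mg = 600 mg.
Total = 1005 + 600 = 1605 mg.

1605 mg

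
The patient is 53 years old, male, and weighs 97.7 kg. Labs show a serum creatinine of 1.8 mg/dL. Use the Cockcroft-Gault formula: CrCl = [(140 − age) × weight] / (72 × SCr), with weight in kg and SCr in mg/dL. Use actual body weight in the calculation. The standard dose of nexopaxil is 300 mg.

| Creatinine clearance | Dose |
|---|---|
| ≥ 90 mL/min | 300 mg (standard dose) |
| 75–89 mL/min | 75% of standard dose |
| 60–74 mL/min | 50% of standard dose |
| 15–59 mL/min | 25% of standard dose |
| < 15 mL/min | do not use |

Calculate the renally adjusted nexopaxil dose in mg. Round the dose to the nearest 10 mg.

CrCl = (140 − 53) × 97.7 / (72 × 1.8) = 8499.9 / 129.60 ≈ 65.6 mL/min
CrCl ≈ 66 mL/min → bracket 60–74 mL/min.
50% of 300 mg = 150 mg

150 mg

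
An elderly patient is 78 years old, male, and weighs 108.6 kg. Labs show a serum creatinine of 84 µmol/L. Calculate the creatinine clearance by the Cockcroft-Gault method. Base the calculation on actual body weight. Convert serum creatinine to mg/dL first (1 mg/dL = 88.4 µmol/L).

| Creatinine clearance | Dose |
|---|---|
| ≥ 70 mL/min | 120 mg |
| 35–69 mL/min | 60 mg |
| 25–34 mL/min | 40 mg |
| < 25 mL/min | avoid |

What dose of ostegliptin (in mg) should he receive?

SCr = 84 / 88.4 = 0.95 mg/dL
CrCl = (140 − 78) × 108.6 / (72 × 0.95) = 6733.2 / 68.40 ≈ 98.4 mL/min
CrCl ≈ 98 mL/min → bracket ≥ 70 mL/min.
Dose for this bracket: 120 mg.

120 mg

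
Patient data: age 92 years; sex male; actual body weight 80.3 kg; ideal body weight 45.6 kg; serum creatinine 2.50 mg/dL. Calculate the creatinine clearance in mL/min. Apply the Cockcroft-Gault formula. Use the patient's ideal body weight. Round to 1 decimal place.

CrCl = (140 − 92) × 45.6 / (72 × 2.5) = 2188.8 / 180.00 ≈ 12.2 mL/min

12.2 mL/min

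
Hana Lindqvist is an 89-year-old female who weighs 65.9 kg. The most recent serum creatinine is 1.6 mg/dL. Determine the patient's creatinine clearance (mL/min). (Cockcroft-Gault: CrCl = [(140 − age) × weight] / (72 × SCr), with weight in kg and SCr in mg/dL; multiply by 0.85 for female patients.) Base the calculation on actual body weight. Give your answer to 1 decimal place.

CrCl = (140 − 89) × 65.9 / (72 × 1.6) × 0.85 = 3360.9 / 115.20 × 0.85 ≈ 24.8 mL/min

24.8 mL/min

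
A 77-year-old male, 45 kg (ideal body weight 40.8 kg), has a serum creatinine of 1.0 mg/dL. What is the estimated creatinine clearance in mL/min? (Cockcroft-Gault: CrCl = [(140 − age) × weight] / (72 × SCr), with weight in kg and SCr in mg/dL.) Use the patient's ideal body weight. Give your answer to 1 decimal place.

35.7 mL/min

CrCl = (140 − 77) × 40.8 / (72 × 1) = 2570.4 / 72.00 ≈ 35.7 mL/min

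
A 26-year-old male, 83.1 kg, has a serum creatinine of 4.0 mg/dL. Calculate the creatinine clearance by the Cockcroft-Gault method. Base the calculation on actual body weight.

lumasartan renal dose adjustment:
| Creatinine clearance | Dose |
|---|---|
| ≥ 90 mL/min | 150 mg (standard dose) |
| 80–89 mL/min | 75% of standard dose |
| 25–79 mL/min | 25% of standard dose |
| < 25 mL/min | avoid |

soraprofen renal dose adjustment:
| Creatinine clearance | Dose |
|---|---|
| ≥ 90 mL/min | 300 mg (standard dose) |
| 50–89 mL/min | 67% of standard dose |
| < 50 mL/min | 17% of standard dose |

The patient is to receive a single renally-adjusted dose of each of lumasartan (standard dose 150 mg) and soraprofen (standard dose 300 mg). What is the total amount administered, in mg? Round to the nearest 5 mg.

90 mg

CrCl = (140 − 26) × 83.1 / (72 × 4) = 9473.4 / 288.00 ≈ 32.9 mL/min
CrCl ≈ 33 mL/min.
lumasartan: 25–79 mL/min → 25% of 150 mg = 37.5 mg.
soraprofen: < 50 mL/min → 17% of 300 mg = 51 mg.
Total = 37.5 + 51 = 88.5 mg.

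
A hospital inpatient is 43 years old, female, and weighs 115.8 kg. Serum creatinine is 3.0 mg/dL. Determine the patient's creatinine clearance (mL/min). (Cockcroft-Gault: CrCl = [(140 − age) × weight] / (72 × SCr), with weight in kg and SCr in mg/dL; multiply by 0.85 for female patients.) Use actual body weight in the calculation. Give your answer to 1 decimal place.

CrCl = (140 − 43) × 115.8 / (72 × 3) × 0.85 = 11232.6 / 216.00 × 0.85 ≈ 44.2 mL/min

44.2 mL/min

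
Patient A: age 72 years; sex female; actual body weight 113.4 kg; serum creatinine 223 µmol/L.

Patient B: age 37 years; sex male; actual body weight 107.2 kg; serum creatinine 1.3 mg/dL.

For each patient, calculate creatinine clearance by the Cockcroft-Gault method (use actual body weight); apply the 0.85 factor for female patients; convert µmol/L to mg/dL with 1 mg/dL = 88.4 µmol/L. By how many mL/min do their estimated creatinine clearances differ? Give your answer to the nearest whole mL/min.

Patient A: SCr = 223 / 88.4 = 2.523 mg/dL
Patient A: CrCl = (140 − 72) × 113.4 / (72 × 2.523) × 0.85 = 7711.2 / 181.66 × 0.85 ≈ 36.1 mL/min
Patient B: CrCl = (140 − 37) × 107.2 / (72 × 1.3) = 11041.6 / 93.60 ≈ 118.0 mL/min
|36.1 − 118.0| = 81.9 mL/min

82 mL/min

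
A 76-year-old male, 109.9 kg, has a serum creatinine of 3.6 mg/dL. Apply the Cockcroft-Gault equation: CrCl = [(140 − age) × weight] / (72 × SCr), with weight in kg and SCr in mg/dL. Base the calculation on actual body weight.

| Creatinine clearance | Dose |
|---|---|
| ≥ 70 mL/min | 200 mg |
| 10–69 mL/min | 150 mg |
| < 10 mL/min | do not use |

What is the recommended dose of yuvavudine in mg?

CrCl = (140 − 76) × 109.9 / (72 × 3.6) = 7033.6 / 259.20 ≈ 27.1 mL/min
CrCl ≈ 27 mL/min → bracket 10–69 mL/min.
Dose for this bracket: 150 mg.

150 mg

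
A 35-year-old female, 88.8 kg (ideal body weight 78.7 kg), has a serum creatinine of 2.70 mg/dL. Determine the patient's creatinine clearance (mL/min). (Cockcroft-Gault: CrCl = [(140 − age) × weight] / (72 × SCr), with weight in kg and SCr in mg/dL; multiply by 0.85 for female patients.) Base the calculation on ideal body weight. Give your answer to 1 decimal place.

CrCl = (140 − 35) × 78.7 / (72 × 2.7) × 0.85 = 8263.5 / 194.40 × 0.85 ≈ 36.1 mL/min

36.1 mL/min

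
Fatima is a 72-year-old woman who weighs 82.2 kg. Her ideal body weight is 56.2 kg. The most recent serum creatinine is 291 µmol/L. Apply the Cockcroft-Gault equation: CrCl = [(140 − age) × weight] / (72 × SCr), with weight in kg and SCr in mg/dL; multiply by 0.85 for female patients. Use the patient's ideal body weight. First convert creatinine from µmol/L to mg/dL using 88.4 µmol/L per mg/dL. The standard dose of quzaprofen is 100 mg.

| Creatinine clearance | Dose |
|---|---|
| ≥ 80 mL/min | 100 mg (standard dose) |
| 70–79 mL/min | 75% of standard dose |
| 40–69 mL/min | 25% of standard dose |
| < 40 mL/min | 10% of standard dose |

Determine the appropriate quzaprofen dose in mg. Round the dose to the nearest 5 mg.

10 mg

SCr = 291 / 88.4 = 3.292 mg/dL
CrCl = (140 − 72) × 56.2 / (72 × 3.292) × 0.85 = 3821.6 / 237.02 × 0.85 ≈ 13.7 mL/min
CrCl ≈ 14 mL/min → bracket < 40 mL/min.
10% of 100 mg = 10 mg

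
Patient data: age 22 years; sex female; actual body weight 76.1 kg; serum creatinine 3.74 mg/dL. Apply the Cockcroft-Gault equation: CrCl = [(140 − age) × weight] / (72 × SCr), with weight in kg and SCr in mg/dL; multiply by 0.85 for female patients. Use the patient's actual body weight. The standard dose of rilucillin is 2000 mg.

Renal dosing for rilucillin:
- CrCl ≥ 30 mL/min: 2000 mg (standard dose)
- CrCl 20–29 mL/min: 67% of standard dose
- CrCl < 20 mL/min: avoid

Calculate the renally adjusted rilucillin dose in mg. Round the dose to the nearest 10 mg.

1340 mg

CrCl = (140 − 22) × 76.1 / (72 × 3.74) × 0.85 = 8979.8 / 269.28 × 0.85 ≈ 28.3 mL/min
CrCl ≈ 28 mL/min → bracket 20–29 mL/min.
67% of 2000 mg = 1340 mg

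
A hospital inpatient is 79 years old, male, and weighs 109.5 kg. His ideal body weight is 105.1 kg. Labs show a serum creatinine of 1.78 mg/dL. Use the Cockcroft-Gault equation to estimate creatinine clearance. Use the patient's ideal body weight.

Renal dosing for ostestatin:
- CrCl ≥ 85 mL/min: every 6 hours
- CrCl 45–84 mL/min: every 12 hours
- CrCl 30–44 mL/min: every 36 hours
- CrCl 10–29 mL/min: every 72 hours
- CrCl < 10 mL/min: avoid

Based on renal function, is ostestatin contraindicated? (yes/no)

no

CrCl = (140 − 79) × 105.1 / (72 × 1.78) = 6411.1 / 128.16 ≈ 50.0 mL/min
CrCl ≈ 50 mL/min, which is ≥ 10 mL/min.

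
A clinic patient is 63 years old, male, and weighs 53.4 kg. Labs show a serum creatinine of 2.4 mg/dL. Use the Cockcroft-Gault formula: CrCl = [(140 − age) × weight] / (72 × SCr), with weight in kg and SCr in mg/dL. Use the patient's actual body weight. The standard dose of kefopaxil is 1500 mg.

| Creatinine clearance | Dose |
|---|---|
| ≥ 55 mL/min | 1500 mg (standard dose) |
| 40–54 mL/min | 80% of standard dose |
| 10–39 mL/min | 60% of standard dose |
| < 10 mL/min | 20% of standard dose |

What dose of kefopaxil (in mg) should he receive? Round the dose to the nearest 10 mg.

900 mg

CrCl = (140 − 63) × 53.4 / (72 × 2.4) = 4111.8 / 172.80 ≈ 23.8 mL/min
CrCl ≈ 24 mL/min → bracket 10–39 mL/min.
60% of 1500 mg = 900 mg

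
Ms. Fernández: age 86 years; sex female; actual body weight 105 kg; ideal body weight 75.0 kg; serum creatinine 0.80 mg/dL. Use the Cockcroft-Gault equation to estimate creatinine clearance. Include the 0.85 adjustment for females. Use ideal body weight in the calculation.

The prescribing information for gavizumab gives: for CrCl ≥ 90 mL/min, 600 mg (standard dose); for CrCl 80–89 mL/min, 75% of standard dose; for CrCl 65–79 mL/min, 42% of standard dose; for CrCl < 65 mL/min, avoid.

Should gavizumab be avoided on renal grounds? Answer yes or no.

CrCl = (140 − 86) × 75 / (72 × 0.8) × 0.85 = 4050.0 / 57.60 × 0.85 ≈ 59.8 mL/min
CrCl ≈ 60 mL/min, which is < 65 mL/min.

yes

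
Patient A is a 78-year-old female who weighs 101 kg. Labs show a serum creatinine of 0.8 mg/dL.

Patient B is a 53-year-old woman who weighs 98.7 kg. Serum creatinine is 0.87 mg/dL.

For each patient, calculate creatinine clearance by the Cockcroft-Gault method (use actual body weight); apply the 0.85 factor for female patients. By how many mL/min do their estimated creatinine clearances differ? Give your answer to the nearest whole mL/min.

Patient A: CrCl = (140 − 78) × 101 / (72 × 0.8) × 0.85 = 6262.0 / 57.60 × 0.85 ≈ 92.4 mL/min
Patient B: CrCl = (140 − 53) × 98.7 / (72 × 0.87) × 0.85 = 8586.9 / 62.64 × 0.85 ≈ 116.5 mL/min
|92.4 − 116.5| = 24.1 mL/min

24 mL/min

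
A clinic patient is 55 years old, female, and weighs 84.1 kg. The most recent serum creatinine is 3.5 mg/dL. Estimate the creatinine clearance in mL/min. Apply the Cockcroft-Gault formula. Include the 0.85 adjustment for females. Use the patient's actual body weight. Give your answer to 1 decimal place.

CrCl = (140 − 55) × 84.1 / (72 × 3.5) × 0.85 = 7148.5 / 252.00 × 0.85 ≈ 24.1 mL/min

24.1 mL/min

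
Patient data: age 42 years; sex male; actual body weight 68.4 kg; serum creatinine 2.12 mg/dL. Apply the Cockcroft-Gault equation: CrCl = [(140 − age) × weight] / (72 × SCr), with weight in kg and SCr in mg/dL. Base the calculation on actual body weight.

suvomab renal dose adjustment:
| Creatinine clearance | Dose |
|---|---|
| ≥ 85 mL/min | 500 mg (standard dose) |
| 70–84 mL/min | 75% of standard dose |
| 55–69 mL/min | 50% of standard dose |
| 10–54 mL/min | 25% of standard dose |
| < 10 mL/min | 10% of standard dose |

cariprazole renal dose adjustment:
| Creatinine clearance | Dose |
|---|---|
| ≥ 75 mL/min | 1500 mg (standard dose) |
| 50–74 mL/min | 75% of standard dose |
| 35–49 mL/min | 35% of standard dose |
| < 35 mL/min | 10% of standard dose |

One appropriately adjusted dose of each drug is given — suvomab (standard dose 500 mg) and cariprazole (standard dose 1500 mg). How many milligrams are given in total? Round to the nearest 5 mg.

CrCl = (140 − 42) × 68.4 / (72 × 2.12) = 6703.2 / 152.64 ≈ 43.9 mL/min
CrCl ≈ 44 mL/min.
suvomab: 10–54 mL/min → 25% of 500 mg = 125 mg.
cariprazole: 35–49 mL/min → 35% of 1500 mg = 525 mg.
Total = 125 + 525 = 650 mg.

650 mg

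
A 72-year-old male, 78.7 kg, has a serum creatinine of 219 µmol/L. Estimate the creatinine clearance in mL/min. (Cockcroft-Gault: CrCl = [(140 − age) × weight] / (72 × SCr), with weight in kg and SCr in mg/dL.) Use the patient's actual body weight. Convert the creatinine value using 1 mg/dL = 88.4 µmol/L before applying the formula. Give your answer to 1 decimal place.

SCr = 219 / 88.4 = 2.477 mg/dL
CrCl = (140 − 72) × 78.7 / (72 × 2.477) = 5351.6 / 178.34 ≈ 30.0 mL/min

30.0 mL/min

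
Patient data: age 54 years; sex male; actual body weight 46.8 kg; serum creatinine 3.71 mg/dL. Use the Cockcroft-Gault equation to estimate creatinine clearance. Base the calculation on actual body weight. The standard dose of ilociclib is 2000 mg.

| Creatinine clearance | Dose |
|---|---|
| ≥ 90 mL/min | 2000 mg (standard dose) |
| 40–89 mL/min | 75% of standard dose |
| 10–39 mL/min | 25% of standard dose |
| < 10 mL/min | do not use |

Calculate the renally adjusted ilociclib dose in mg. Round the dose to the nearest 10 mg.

500 mg

CrCl = (140 − 54) × 46.8 / (72 × 3.71) = 4024.8 / 267.12 ≈ 15.1 mL/min
CrCl ≈ 15 mL/min → bracket 10–39 mL/min.
25% of 2000 mg = 500 mg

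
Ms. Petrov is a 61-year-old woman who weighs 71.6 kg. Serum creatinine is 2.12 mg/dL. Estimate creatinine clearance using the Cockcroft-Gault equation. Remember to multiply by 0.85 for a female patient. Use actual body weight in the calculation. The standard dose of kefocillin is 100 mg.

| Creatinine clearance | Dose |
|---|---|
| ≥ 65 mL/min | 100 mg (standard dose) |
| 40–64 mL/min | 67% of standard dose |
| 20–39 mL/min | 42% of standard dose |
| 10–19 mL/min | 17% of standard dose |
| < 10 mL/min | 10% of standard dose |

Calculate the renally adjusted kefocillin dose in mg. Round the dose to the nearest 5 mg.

40 mg

CrCl = (140 − 61) × 71.6 / (72 × 2.12) × 0.85 = 5656.4 / 152.64 × 0.85 ≈ 31.5 mL/min
CrCl ≈ 31 mL/min → bracket 20–39 mL/min.
42% of 100 mg = 42 mg → 40 mg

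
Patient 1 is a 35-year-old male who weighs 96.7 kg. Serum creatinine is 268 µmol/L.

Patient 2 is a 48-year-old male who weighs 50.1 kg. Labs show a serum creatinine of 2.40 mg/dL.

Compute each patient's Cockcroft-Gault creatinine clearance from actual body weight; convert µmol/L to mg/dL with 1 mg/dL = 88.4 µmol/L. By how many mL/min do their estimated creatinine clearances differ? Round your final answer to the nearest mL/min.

20 mL/min

Patient 1: SCr = 268 / 88.4 = 3.032 mg/dL
Patient 1: CrCl = (140 − 35) × 96.7 / (72 × 3.032) = 10153.5 / 218.30 ≈ 46.5 mL/min
Patient 2: CrCl = (140 − 48) × 50.1 / (72 × 2.4) = 4609.2 / 172.80 ≈ 26.7 mL/min
|46.5 − 26.7| = 19.8 mL/min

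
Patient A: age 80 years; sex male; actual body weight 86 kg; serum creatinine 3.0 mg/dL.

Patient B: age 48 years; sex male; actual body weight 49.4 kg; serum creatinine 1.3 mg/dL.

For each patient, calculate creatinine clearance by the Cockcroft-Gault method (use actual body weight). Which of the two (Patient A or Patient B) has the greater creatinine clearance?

Patient A: CrCl = (140 − 80) × 86 / (72 × 3) = 5160.0 / 216.00 ≈ 23.9 mL/min
Patient B: CrCl = (140 − 48) × 49.4 / (72 × 1.3) = 4544.8 / 93.60 ≈ 48.6 mL/min
23.9 vs 48.6 mL/min → Patient B is higher.

Patient B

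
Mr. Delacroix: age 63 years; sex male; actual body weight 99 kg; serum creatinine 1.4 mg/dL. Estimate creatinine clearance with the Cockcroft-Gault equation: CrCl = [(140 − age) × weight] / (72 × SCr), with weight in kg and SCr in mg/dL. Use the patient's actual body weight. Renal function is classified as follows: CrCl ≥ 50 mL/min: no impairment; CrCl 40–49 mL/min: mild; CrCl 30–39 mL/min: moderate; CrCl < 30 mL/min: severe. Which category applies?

CrCl = (140 − 63) × 99 / (72 × 1.4) = 7623.0 / 100.80 ≈ 75.6 mL/min
76 mL/min falls in the 'no impairment' range.

no impairment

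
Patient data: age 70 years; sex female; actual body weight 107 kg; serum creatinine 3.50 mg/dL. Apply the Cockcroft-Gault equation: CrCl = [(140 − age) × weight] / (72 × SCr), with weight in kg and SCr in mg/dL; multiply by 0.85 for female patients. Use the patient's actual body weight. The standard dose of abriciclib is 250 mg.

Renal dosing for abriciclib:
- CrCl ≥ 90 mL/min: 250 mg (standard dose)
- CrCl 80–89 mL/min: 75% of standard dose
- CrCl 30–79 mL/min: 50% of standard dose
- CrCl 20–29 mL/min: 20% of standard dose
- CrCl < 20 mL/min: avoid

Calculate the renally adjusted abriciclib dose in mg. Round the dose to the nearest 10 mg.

50 mg

CrCl = (140 − 70) × 107 / (72 × 3.5) × 0.85 = 7490.0 / 252.00 × 0.85 ≈ 25.3 mL/min
CrCl ≈ 25 mL/min → bracket 20–29 mL/min.
20% of 250 mg = 50 mg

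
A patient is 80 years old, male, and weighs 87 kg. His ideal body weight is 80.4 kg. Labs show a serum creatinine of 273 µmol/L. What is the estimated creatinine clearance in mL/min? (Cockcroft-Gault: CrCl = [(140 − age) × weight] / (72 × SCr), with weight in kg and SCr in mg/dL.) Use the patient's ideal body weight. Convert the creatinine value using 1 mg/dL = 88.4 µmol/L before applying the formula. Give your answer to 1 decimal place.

21.7 mL/min

SCr = 273 / 88.4 = 3.088 mg/dL
CrCl = (140 − 80) × 80.4 / (72 × 3.088) = 4824.0 / 222.34 ≈ 21.7 mL/min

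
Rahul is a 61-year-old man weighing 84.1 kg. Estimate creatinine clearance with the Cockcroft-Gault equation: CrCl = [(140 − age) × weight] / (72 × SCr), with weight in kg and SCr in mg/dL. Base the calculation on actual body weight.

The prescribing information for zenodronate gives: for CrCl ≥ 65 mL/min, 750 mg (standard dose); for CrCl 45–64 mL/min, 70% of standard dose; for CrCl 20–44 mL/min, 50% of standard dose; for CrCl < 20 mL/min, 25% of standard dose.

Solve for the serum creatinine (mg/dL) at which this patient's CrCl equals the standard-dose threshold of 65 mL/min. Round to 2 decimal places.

1.42 mg/dL

Standard dose requires CrCl ≥ 65 mL/min.
Set (140 − 61) × 84.1 / (72 × SCr) = 65
SCr = (140 − 61) × 84.1 / (72 × 65) = 1.420 mg/dL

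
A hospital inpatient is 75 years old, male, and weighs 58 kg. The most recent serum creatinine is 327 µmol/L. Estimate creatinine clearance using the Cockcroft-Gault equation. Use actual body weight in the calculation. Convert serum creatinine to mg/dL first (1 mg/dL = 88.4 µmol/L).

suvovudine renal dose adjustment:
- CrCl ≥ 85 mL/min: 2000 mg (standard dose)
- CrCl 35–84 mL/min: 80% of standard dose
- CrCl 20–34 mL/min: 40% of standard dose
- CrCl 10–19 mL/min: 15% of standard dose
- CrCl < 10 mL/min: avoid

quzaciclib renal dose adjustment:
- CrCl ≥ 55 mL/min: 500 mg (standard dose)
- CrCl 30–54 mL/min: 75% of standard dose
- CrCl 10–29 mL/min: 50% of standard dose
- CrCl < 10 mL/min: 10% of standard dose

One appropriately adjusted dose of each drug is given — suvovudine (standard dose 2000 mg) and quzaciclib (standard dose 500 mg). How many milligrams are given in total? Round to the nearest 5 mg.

550 mg

SCr = 327 / 88.4 = 3.699 mg/dL
CrCl = (140 − 75) × 58 / (72 × 3.699) = 3770.0 / 266.33 ≈ 14.2 mL/min
CrCl ≈ 14 mL/min.
suvovudine: 10–19 mL/min → 15% of 2000 mg = 300 mg.
quzaciclib: 10–29 mL/min → 50% of 500 mg = 250 mg.
Total = 300 + 250 = 550 mg.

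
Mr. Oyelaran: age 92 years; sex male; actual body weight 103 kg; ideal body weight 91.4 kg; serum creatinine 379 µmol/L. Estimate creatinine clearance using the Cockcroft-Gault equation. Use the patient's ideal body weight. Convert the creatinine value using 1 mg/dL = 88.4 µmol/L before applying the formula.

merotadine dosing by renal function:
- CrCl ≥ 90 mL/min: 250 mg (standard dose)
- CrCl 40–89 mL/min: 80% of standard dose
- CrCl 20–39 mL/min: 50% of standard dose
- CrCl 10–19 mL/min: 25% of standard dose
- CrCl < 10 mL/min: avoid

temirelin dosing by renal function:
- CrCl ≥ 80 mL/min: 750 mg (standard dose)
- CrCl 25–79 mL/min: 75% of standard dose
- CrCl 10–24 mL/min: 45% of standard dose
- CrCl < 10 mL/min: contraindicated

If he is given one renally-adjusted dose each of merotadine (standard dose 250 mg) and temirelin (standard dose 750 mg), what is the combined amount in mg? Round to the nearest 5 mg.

400 mg

SCr = 379 / 88.4 = 4.287 mg/dL
CrCl = (140 − 92) × 91.4 / (72 × 4.287) = 4387.2 / 308.66 ≈ 14.2 mL/min
CrCl ≈ 14 mL/min.
merotadine: 10–19 mL/min → 25% of 250 mg = 62.5 mg.
temirelin: 10–24 mL/min → 45% of 750 mg = 337.5 mg.
Total = 62.5 + 337.5 = 400 mg.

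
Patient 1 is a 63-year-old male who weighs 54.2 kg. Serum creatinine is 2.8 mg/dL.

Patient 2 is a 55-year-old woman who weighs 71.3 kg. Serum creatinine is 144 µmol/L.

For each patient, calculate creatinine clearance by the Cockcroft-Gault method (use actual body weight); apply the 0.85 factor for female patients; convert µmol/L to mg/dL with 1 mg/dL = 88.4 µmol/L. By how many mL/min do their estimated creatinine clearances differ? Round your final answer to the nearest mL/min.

Patient 1: CrCl = (140 − 63) × 54.2 / (72 × 2.8) = 4173.4 / 201.60 ≈ 20.7 mL/min
Patient 2: SCr = 144 / 88.4 = 1.629 mg/dL
Patient 2: CrCl = (140 − 55) × 71.3 / (72 × 1.629) × 0.85 = 6060.5 / 117.29 × 0.85 ≈ 43.9 mL/min
|20.7 − 43.9| = 23.2 mL/min

23 mL/min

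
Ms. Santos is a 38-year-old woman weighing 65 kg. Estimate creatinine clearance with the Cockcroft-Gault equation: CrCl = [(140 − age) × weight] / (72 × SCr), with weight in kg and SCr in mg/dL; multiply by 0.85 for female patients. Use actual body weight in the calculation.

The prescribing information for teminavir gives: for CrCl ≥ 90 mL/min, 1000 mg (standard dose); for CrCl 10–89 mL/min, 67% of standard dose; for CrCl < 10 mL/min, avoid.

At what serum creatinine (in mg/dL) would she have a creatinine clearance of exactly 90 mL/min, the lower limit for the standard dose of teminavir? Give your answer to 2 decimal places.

0.87 mg/dL

Standard dose requires CrCl ≥ 90 mL/min.
Set (140 − 38) × 65 × 0.85 / (72 × SCr) = 90
SCr = (140 − 38) × 65 × 0.85 / (72 × 90) = 0.870 mg/dL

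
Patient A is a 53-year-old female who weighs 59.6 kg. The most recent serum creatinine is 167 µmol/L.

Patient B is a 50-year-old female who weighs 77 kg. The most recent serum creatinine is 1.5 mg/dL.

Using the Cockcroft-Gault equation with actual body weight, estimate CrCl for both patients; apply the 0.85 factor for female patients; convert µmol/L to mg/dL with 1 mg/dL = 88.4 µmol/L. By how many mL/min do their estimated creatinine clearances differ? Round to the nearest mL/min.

Patient A: SCr = 167 / 88.4 = 1.889 mg/dL
Patient A: CrCl = (140 − 53) × 59.6 / (72 × 1.889) × 0.85 = 5185.2 / 136.01 × 0.85 ≈ 32.4 mL/min
Patient B: CrCl = (140 − 50) × 77 / (72 × 1.5) × 0.85 = 6930.0 / 108.00 × 0.85 ≈ 54.5 mL/min
|32.4 − 54.5| = 22.1 mL/min

22 mL/min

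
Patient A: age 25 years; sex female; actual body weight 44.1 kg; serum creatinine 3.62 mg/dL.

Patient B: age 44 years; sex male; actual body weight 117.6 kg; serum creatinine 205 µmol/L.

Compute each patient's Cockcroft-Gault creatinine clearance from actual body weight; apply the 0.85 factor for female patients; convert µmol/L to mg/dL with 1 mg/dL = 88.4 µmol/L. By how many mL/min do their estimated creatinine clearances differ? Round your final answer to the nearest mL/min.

51 mL/min

Patient A: CrCl = (140 − 25) × 44.1 / (72 × 3.62) × 0.85 = 5071.5 / 260.64 × 0.85 ≈ 16.5 mL/min
Patient B: SCr = 205 / 88.4 = 2.319 mg/dL
Patient B: CrCl = (140 − 44) × 117.6 / (72 × 2.319) = 11289.6 / 166.97 ≈ 67.6 mL/min
|16.5 − 67.6| = 51.1 mL/min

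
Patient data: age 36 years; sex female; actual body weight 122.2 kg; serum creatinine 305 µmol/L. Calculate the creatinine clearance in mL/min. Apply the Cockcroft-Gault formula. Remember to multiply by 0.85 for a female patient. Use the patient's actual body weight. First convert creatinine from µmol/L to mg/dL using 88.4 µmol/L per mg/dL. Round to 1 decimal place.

43.5 mL/min

SCr = 305 / 88.4 = 3.45 mg/dL
CrCl = (140 − 36) × 122.2 / (72 × 3.45) × 0.85 = 12708.8 / 248.40 × 0.85 ≈ 43.5 mL/min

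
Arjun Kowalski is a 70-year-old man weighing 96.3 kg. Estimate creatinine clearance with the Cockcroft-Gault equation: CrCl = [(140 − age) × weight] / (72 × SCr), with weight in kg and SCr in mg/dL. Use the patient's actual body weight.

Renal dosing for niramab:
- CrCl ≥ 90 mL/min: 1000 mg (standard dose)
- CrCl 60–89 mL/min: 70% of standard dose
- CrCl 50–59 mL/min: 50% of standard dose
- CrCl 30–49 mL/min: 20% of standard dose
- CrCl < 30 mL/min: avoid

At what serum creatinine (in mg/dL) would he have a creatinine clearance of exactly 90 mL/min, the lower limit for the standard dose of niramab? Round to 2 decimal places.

Standard dose requires CrCl ≥ 90 mL/min.
Set (140 − 70) × 96.3 / (72 × SCr) = 90
SCr = (140 − 70) × 96.3 / (72 × 90) = 1.040 mg/dL

1.04 mg/dL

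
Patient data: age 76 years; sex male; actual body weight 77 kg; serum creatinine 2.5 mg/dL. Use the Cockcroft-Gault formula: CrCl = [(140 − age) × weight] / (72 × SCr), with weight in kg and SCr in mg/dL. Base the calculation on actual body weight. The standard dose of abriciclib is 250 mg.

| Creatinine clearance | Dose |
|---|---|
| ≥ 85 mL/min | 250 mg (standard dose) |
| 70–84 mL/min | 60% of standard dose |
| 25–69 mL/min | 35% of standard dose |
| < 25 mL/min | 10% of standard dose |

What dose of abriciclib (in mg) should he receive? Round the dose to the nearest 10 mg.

90 mg

CrCl = (140 − 76) × 77 / (72 × 2.5) = 4928.0 / 180.00 ≈ 27.4 mL/min
CrCl ≈ 27 mL/min → bracket 25–69 mL/min.
35% of 250 mg = 87.5 mg → 90 mg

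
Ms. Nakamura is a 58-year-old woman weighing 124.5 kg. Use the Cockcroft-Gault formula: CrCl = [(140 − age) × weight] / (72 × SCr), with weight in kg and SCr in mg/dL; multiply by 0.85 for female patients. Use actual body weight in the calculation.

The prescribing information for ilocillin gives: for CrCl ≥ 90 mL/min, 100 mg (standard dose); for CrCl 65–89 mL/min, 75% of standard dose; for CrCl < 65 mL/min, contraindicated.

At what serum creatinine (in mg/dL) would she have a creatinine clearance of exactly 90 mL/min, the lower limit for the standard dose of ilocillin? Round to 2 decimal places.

1.34 mg/dL

Standard dose requires CrCl ≥ 90 mL/min.
Set (140 − 58) × 124.5 × 0.85 / (72 × SCr) = 90
SCr = (140 − 58) × 124.5 × 0.85 / (72 × 90) = 1.339 mg/dL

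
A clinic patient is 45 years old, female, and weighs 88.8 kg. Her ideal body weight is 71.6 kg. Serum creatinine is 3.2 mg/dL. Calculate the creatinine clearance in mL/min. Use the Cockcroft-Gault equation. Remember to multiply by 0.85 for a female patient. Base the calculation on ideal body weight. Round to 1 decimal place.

CrCl = (140 − 45) × 71.6 / (72 × 3.2) × 0.85 = 6802.0 / 230.40 × 0.85 ≈ 25.1 mL/min

25.1 mL/min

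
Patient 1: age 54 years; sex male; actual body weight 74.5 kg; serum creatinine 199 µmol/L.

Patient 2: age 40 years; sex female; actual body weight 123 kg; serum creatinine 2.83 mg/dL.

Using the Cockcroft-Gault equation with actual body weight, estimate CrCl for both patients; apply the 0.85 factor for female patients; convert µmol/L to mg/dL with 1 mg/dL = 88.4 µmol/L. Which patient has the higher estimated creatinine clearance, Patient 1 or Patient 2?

Patient 2

Patient 1: SCr = 199 / 88.4 = 2.251 mg/dL
Patient 1: CrCl = (140 − 54) × 74.5 / (72 × 2.251) = 6407.0 / 162.07 ≈ 39.5 mL/min
Patient 2: CrCl = (140 − 40) × 123 / (72 × 2.83) × 0.85 = 12300.0 / 203.76 × 0.85 ≈ 51.3 mL/min
39.5 vs 51.3 mL/min → Patient 2 is higher.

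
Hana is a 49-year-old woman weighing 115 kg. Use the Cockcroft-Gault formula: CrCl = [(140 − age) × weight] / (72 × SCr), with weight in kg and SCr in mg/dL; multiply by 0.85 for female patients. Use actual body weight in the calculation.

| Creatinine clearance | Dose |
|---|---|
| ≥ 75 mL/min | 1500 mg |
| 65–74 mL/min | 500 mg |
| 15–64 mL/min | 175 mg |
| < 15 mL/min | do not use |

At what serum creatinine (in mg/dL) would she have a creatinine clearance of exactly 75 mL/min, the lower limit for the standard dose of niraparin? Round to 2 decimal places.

1.65 mg/dL

Standard dose requires CrCl ≥ 75 mL/min.
Set (140 − 49) × 115 × 0.85 / (72 × SCr) = 75
SCr = (140 − 49) × 115 × 0.85 / (72 × 75) = 1.647 mg/dL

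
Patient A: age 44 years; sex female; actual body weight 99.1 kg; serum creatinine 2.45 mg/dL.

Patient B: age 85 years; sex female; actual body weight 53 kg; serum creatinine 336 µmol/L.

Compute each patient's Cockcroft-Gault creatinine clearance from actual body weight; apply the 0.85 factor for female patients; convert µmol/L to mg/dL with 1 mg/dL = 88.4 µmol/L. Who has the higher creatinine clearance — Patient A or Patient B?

Patient A

Patient A: CrCl = (140 − 44) × 99.1 / (72 × 2.45) × 0.85 = 9513.6 / 176.40 × 0.85 ≈ 45.8 mL/min
Patient B: SCr = 336 / 88.4 = 3.801 mg/dL
Patient B: CrCl = (140 − 85) × 53 / (72 × 3.801) × 0.85 = 2915.0 / 273.67 × 0.85 ≈ 9.1 mL/min
45.8 vs 9.1 mL/min → Patient A is higher.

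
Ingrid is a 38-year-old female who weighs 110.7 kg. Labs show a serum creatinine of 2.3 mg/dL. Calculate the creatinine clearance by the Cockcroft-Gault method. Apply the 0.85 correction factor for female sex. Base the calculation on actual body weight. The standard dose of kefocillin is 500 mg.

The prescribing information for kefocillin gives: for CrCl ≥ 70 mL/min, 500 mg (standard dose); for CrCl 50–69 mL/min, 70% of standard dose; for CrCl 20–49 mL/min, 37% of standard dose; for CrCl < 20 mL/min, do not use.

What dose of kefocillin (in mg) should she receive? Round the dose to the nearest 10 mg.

CrCl = (140 − 38) × 110.7 / (72 × 2.3) × 0.85 = 11291.4 / 165.60 × 0.85 ≈ 58.0 mL/min
CrCl ≈ 58 mL/min → bracket 50–69 mL/min.
70% of 500 mg = 350 mg

350 mg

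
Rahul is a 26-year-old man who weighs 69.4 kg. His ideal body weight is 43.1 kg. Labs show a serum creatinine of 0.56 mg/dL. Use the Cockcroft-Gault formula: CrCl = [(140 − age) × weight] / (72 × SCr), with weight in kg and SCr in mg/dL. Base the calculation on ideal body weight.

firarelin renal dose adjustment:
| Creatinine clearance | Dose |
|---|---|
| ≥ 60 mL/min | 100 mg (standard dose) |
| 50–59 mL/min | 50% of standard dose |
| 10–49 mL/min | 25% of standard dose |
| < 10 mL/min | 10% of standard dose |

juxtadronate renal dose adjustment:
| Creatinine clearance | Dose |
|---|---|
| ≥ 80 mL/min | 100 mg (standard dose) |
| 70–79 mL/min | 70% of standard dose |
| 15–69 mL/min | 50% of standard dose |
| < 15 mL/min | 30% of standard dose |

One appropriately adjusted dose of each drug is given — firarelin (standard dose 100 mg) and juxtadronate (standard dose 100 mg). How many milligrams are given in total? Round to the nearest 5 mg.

200 mg

CrCl = (140 − 26) × 43.1 / (72 × 0.56) = 4913.4 / 40.32 ≈ 121.9 mL/min
CrCl ≈ 122 mL/min.
firarelin: ≥ 60 mL/min → 100% of 100 mg = 100 mg.
juxtadronate: ≥ 80 mL/min → 100% of 100 mg = 100 mg.
Total = 100 + 100 = 200 mg.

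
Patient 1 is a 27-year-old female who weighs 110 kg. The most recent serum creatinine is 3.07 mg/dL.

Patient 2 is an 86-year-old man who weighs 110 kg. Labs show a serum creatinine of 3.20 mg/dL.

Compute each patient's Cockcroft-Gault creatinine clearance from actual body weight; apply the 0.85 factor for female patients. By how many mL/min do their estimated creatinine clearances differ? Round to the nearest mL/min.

22 mL/min

Patient 1: CrCl = (140 − 27) × 110 / (72 × 3.07) × 0.85 = 12430.0 / 221.04 × 0.85 ≈ 47.8 mL/min
Patient 2: CrCl = (140 − 86) × 110 / (72 × 3.2) = 5940.0 / 230.40 ≈ 25.8 mL/min
|47.8 − 25.8| = 22.0 mL/min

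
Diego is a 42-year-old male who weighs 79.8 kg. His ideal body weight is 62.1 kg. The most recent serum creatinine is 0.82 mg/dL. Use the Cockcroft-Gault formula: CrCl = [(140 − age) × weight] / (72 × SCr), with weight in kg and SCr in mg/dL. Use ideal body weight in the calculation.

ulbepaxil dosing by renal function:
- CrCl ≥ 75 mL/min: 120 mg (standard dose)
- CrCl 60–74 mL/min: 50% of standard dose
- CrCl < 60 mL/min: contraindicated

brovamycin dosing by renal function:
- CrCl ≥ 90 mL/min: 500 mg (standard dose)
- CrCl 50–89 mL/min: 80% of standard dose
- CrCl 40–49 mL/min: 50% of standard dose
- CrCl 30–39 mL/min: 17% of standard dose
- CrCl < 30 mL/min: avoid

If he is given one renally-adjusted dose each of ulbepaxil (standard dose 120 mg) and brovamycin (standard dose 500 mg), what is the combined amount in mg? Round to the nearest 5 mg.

620 mg

CrCl = (140 − 42) × 62.1 / (72 × 0.82) = 6085.8 / 59.04 ≈ 103.1 mL/min
CrCl ≈ 103 mL/min.
ulbepaxil: ≥ 75 mL/min → 100% of 120 mg = 120 mg.
brovamycin: ≥ 90 mL/min → 100% of 500 mg = 500 mg.
Total = 120 + 500 = 620 mg.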